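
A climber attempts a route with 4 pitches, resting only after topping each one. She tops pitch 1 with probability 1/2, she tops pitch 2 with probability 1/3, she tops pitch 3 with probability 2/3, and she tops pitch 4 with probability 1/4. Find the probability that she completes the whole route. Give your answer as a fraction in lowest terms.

1/36

The events are sequential, so multiply the conditional probabilities:
P = 1/2 × 1/3 × 2/3 × 1/4 = 2/72 = 1/36.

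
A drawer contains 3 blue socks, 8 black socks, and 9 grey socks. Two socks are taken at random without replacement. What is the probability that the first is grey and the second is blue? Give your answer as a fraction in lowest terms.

Each draw changes the counts, so multiply the conditional probabilities along the sequence:
P = 9/20 × 3/19 = 27/380.

27/380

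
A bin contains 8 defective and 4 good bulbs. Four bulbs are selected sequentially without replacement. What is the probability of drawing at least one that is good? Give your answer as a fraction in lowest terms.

85/99

P(no good) = 8/12 × 7/11 × 6/10 × 5/9 = 1680/11880 = 14/99.
P(at least one) = 1 − 14/99 = 85/99.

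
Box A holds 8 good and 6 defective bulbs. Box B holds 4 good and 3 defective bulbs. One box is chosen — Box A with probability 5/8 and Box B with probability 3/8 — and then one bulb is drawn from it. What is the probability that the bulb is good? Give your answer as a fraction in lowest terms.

4/7

From Box A: P(good) = 8/14.
From Box B: P(good) = 4/7.
Total probability = (5/8)(8/14) + (3/8)(4/7) = 4/7.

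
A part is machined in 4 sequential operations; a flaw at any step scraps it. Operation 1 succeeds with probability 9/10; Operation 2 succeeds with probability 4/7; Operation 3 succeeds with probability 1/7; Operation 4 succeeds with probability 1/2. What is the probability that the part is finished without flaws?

Each stage is reached only if all earlier stages succeed, so
P = 9/10 × 4/7 × 1/7 × 1/2 = 36/980 = 9/245.

9/245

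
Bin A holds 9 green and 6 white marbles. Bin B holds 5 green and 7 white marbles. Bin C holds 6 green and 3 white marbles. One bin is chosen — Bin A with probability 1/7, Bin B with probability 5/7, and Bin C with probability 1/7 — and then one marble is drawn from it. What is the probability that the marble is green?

From Bin A: P(green) = 9/15.
From Bin B: P(green) = 5/12.
From Bin C: P(green) = 6/9.
Total probability = (1/7)(9/15) + (5/7)(5/12) + (1/7)(6/9) = 67/140.

67/140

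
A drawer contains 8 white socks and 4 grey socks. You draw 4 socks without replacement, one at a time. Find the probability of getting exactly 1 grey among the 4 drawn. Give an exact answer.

224/495

One ordering (grey drawn first) has probability 4/12 × 8/11 × 7/10 × 6/9 = 1344/11880 = 56/495.
There are C(4,1) = 4 such orderings, each equally likely, so P = 4 × 56/495 = 224/495.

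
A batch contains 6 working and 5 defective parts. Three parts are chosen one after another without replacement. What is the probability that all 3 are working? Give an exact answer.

P = 6/11 × 5/10 × 4/9 = 120/990 = 4/33.

4/33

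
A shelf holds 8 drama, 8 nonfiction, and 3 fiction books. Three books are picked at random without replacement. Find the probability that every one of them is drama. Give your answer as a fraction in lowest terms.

P(all drama) = 8/19 × 7/18 × 6/17 = 336/5814 = 56/969.

56/969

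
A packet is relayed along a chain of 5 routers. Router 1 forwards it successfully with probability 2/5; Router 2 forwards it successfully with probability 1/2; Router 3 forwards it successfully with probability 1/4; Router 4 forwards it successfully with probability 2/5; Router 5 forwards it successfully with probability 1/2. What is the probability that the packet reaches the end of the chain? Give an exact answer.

1/100

Multiplying along the chain,
P = 2/5 × 1/2 × 1/4 × 2/5 × 1/2 = 4/400 = 1/100.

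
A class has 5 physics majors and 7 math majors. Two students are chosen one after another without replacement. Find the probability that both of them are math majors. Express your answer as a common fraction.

P(all math majors) = 7/12 × 6/11 = 42/132 = 7/22.

7/22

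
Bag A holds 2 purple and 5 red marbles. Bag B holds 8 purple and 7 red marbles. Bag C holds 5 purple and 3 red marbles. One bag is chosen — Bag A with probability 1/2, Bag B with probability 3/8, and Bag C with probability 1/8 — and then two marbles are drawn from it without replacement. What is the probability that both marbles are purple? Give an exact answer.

283/1680

From Bag A: P(both purple) = (2/7)(1/6) = 1/21.
From Bag B: P(both purple) = (8/15)(7/14) = 4/15.
From Bag C: P(both purple) = (5/8)(4/7) = 5/14.
Total probability = (1/2)(1/21) + (3/8)(4/15) + (1/8)(5/14) = 283/1680.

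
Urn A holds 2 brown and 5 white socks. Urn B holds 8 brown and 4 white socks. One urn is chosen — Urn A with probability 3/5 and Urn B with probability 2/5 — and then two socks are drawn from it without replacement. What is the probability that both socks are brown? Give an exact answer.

From Urn A: P(both brown) = (2/7)(1/6) = 1/21.
From Urn B: P(both brown) = (8/12)(7/11) = 14/33.
Total probability = (3/5)(1/21) + (2/5)(14/33) = 229/1155.

229/1155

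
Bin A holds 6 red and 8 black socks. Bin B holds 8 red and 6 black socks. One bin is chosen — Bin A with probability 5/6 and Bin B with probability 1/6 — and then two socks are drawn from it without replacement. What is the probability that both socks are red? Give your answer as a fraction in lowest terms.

103/546

From Bin A: P(both red) = (6/14)(5/13) = 15/91.
From Bin B: P(both red) = (8/14)(7/13) = 4/13.
Total probability = (5/6)(15/91) + (1/6)(4/13) = 103/546.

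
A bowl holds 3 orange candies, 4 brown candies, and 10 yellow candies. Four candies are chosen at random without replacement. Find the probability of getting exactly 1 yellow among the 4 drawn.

One ordering (yellow drawn first) has probability 10/17 × 7/16 × 6/15 × 5/14 = 2100/57120 = 5/136.
There are C(4,1) = 4 such orderings, each equally likely, so P = 4 × 5/136 = 5/34.

5/34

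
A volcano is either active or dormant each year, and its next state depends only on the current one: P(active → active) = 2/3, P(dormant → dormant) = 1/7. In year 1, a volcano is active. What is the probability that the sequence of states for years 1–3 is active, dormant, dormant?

1/21

Year 1 is given. For each transition, use the conditional probability from the current state:
P(dormant | active) = 1/3; P(dormant | dormant) = 1/7.
P = 1/3 × 1/7 = 1/21.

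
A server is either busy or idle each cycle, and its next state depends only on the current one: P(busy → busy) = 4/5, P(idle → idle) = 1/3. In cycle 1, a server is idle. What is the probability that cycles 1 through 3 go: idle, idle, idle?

Cycle 1 is given. For each transition, use the conditional probability from the current state:
P(idle | idle) = 1/3; P(idle | idle) = 1/3.
P = 1/3 × 1/3 = 1/9.

1/9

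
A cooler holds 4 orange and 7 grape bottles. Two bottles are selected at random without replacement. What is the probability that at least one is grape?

P(no grape) = 4/11 × 3/10 = 12/110 = 6/55.
P(at least one) = 1 − 6/55 = 49/55.

49/55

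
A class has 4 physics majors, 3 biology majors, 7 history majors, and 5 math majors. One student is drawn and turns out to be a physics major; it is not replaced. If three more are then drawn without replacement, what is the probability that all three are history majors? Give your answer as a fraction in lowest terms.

35/816

With the first student removed, 7 history majors remain out of 18.
P = 7/18 × 6/17 × 5/16 = 210/4896 = 35/816.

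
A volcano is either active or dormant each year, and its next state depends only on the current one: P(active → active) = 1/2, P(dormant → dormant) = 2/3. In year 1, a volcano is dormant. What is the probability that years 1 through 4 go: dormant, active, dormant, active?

Year 1 is given. For each transition, use the conditional probability from the current state:
P(active | dormant) = 1/3; P(dormant | active) = 1/2; P(active | dormant) = 1/3.
P = 1/3 × 1/2 × 1/3 = 1/18.

1/18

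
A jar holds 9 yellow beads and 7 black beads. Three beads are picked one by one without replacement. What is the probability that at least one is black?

P(no black) = 9/16 × 8/15 × 7/14 = 504/3360 = 3/20.
P(at least one) = 1 − 3/20 = 17/20.

17/20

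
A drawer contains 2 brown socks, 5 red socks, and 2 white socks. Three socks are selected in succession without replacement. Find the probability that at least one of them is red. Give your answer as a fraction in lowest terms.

P(no red) = 4/9 × 3/8 × 2/7 = 24/504 = 1/21.
P(at least one) = 1 − 1/21 = 20/21.

20/21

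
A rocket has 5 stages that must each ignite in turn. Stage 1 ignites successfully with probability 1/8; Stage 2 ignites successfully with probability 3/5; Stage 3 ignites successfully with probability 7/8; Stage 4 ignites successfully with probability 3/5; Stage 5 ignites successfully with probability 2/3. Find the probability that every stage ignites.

21/800

Multiplying along the chain,
P = 1/8 × 3/5 × 7/8 × 3/5 × 2/3 = 126/4800 = 21/800.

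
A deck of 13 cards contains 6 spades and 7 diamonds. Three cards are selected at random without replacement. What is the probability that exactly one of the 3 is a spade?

63/143

One ordering (a spade drawn first) has probability 6/13 × 7/12 × 6/11 = 252/1716 = 21/143.
There are C(3,1) = 3 such orderings, each equally likely, so P = 3 × 21/143 = 63/143.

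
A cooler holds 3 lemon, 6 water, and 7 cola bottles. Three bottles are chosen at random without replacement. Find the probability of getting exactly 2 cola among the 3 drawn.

27/80

One ordering (cola drawn first) has probability 7/16 × 6/15 × 9/14 = 378/3360 = 9/80.
There are C(3,2) = 3 such orderings, each equally likely, so P = 3 × 9/80 = 27/80.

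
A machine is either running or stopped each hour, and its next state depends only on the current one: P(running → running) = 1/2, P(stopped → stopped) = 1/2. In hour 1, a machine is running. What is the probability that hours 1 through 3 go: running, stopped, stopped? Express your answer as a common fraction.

Hour 1 is given. For each transition, use the conditional probability from the current state:
P(stopped | running) = 1/2; P(stopped | stopped) = 1/2.
P = 1/2 × 1/2 = 1/4.

1/4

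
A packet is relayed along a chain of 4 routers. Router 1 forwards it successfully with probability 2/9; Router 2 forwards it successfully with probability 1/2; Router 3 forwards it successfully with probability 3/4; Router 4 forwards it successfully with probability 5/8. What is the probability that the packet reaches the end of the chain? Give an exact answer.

Multiplying along the chain,
P = 2/9 × 1/2 × 3/4 × 5/8 = 30/576 = 5/96.

5/96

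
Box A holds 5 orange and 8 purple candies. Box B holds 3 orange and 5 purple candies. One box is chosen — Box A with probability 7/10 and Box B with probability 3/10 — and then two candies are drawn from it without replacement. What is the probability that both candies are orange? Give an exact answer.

1331/10920

From Box A: P(both orange) = (5/13)(4/12) = 5/39.
From Box B: P(both orange) = (3/8)(2/7) = 3/28.
Total probability = (7/10)(5/39) + (3/10)(3/28) = 1331/10920.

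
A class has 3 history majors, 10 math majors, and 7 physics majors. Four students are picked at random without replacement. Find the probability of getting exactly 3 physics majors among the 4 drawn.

91/969

One ordering (physics majors drawn first) has probability 7/20 × 6/19 × 5/18 × 13/17 = 2730/116280 = 91/3876.
There are C(4,3) = 4 such orderings, each equally likely, so P = 4 × 91/3876 = 91/969.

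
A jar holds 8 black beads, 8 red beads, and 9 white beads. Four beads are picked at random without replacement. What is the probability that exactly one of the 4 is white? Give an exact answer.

One ordering (white drawn first) has probability 9/25 × 16/24 × 15/23 × 14/22 = 30240/303600 = 126/1265.
There are C(4,1) = 4 such orderings, each equally likely, so P = 4 × 126/1265 = 504/1265.

504/1265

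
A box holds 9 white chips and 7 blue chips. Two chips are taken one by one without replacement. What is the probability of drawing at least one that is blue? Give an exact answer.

P(no blue) = 9/16 × 8/15 = 72/240 = 3/10.
P(at least one) = 1 − 3/10 = 7/10.

7/10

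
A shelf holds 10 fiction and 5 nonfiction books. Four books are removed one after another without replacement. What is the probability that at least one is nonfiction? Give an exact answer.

11/13

P(no nonfiction) = 10/15 × 9/14 × 8/13 × 7/12 = 5040/32760 = 2/13.
P(at least one) = 1 − 2/13 = 11/13.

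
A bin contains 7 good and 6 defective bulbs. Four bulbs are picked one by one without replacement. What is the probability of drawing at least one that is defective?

P(no defective) = 7/13 × 6/12 × 5/11 × 4/10 = 840/17160 = 7/143.
P(at least one) = 1 − 7/143 = 136/143.

136/143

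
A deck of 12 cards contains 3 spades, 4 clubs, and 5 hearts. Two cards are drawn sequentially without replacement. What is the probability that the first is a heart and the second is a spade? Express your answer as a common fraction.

5/44

Chain rule:
P = 5/12 × 3/11 = 15/132 = 5/44.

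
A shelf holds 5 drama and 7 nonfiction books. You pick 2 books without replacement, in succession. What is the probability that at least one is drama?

15/22

P(no drama) = 7/12 × 6/11 = 42/132 = 7/22.
P(at least one) = 1 − 7/22 = 15/22.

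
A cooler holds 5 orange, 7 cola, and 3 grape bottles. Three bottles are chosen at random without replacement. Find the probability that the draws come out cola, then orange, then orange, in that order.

2/39

Multiply the probability of each draw given the previous ones:
P = 7/15 × 5/14 × 4/13 = 140/2730 = 2/39.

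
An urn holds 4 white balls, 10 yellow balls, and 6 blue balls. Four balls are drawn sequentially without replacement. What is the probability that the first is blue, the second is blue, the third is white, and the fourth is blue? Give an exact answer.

Multiply the probability of each draw given the previous ones:
P = 6/20 × 5/19 × 4/18 × 4/17 = 480/116280 = 4/969.

4/969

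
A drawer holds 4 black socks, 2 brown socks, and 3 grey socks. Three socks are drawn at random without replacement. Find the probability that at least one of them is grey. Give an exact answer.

P(no grey) = 6/9 × 5/8 × 4/7 = 120/504 = 5/21.
P(at least one) = 1 − 5/21 = 16/21.

16/21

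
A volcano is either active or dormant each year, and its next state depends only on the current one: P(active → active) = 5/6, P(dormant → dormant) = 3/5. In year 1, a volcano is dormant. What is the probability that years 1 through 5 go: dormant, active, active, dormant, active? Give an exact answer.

1/45

Year 1 is given. For each transition, use the conditional probability from the current state:
P(active | dormant) = 2/5; P(active | active) = 5/6; P(dormant | active) = 1/6; P(active | dormant) = 2/5.
P = 2/5 × 5/6 × 1/6 × 2/5 = 20/900 = 1/45.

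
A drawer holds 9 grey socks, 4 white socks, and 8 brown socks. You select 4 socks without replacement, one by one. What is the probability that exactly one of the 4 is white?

544/1197

One ordering (white drawn first) has probability 4/21 × 17/20 × 16/19 × 15/18 = 16320/143640 = 136/1197.
There are C(4,1) = 4 such orderings, each equally likely, so P = 4 × 136/1197 = 544/1197.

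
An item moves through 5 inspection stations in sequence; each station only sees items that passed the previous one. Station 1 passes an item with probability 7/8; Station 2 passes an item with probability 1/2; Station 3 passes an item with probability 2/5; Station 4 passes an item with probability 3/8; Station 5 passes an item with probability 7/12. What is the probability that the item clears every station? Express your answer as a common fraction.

Each stage is reached only if all earlier stages succeed, so
P = 7/8 × 1/2 × 2/5 × 3/8 × 7/12 = 294/7680 = 49/1280.

49/1280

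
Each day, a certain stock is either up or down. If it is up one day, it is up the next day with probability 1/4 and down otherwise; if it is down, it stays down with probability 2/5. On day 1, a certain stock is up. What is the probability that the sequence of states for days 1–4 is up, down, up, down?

Day 1 is given. For each transition, use the conditional probability from the current state:
P(down | up) = 3/4; P(up | down) = 3/5; P(down | up) = 3/4.
P = 3/4 × 3/5 × 3/4 = 27/80.

27/80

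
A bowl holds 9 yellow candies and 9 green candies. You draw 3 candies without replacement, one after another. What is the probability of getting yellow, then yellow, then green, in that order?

9/68

Chain rule:
P = 9/18 × 8/17 × 9/16 = 648/4896 = 9/68.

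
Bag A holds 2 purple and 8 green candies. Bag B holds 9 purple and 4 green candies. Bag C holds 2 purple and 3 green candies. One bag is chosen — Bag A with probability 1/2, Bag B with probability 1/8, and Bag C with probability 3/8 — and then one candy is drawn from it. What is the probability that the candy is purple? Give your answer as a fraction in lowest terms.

From Bag A: P(purple) = 2/10.
From Bag B: P(purple) = 9/13.
From Bag C: P(purple) = 2/5.
Total probability = (1/2)(2/10) + (1/8)(9/13) + (3/8)(2/5) = 35/104.

35/104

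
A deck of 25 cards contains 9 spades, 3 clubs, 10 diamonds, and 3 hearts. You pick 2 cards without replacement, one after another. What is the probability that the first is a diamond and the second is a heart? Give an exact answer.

1/20

Multiply the probability of each draw given the previous ones:
P = 10/25 × 3/24 = 30/600 = 1/20.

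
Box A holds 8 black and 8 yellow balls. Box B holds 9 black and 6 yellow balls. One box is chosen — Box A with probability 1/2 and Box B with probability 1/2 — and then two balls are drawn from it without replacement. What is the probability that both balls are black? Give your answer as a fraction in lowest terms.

121/420

From Box A: P(both black) = (8/16)(7/15) = 7/30.
From Box B: P(both black) = (9/15)(8/14) = 12/35.
Total probability = (1/2)(7/30) + (1/2)(12/35) = 121/420.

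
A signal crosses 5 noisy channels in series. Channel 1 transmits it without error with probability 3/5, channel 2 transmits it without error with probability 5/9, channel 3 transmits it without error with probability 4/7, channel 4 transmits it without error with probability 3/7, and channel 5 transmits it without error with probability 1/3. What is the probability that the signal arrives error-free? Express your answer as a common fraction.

Multiplying along the chain,
P = 3/5 × 5/9 × 4/7 × 3/7 × 1/3 = 180/6615 = 4/147.

4/147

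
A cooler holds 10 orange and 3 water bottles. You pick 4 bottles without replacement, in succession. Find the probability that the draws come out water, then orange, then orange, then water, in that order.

9/286

Multiply the probability of each draw given the previous ones:
P = 3/13 × 10/12 × 9/11 × 2/10 = 540/17160 = 9/286.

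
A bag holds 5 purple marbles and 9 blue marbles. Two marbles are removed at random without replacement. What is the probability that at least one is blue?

P(no blue) = 5/14 × 4/13 = 20/182 = 10/91.
P(at least one) = 1 − 10/91 = 81/91.

81/91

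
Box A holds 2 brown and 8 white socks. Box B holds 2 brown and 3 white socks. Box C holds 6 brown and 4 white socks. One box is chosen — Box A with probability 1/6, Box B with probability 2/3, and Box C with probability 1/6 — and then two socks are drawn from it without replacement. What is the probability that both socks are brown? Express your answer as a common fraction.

From Box A: P(both brown) = (2/10)(1/9) = 1/45.
From Box B: P(both brown) = (2/5)(1/4) = 1/10.
From Box C: P(both brown) = (6/10)(5/9) = 1/3.
Total probability = (1/6)(1/45) + (2/3)(1/10) + (1/6)(1/3) = 17/135.

17/135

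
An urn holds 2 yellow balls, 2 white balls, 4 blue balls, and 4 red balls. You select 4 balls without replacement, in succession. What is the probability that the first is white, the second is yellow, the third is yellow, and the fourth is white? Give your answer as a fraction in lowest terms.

1/2970

Each draw changes the counts, so multiply the conditional probabilities along the sequence:
P = 2/12 × 2/11 × 1/10 × 1/9 = 4/11880 = 1/2970.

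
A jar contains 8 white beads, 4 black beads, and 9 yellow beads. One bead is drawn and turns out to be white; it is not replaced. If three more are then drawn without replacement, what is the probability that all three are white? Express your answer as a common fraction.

After the first draw, 7 of the remaining 20 beads are white.
P = 7/20 × 6/19 × 5/18 = 210/6840 = 7/228.

7/228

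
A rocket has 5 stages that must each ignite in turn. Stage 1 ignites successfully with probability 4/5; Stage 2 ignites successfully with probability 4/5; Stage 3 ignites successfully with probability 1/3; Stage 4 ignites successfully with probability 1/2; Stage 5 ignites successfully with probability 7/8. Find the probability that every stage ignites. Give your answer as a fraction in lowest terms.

7/75

Multiplying along the chain,
P = 4/5 × 4/5 × 1/3 × 1/2 × 7/8 = 112/1200 = 7/75.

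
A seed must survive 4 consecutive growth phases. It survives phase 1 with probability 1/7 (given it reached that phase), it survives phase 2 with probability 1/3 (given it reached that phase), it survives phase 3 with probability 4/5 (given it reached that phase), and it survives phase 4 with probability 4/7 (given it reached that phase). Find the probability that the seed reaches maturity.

16/735

Each stage is reached only if all earlier stages succeed, so
P = 1/7 × 1/3 × 4/5 × 4/7 = 16/735.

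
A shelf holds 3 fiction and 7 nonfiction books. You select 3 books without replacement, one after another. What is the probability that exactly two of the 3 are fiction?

One ordering (fiction drawn first) has probability 3/10 × 2/9 × 7/8 = 42/720 = 7/120.
There are C(3,2) = 3 such orderings, each equally likely, so P = 3 × 7/120 = 7/40.

7/40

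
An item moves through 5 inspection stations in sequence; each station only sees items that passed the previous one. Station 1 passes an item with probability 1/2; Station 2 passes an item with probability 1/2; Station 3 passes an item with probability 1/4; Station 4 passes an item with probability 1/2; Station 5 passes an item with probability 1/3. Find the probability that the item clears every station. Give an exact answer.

Multiplying along the chain,
P = 1/2 × 1/2 × 1/4 × 1/2 × 1/3 = 1/96.

1/96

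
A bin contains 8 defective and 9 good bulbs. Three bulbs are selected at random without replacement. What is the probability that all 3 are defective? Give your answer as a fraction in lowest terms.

P = 8/17 × 7/16 × 6/15 = 336/4080 = 7/85.

7/85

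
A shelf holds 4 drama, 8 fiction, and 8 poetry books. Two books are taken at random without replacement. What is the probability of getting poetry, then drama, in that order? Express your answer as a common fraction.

Multiply the probability of each draw given the previous ones:
P = 8/20 × 4/19 = 32/380 = 8/95.

8/95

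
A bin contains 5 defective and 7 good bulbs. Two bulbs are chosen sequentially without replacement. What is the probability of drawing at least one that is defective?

15/22

P(no defective) = 7/12 × 6/11 = 42/132 = 7/22.
P(at least one) = 1 − 7/22 = 15/22.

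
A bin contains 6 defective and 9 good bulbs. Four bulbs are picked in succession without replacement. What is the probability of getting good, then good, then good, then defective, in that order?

Chain rule:
P = 9/15 × 8/14 × 7/13 × 6/12 = 3024/32760 = 6/65.

6/65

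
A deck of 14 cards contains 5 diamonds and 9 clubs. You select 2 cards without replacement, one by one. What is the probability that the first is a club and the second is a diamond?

45/182

Multiply the probability of each draw given the previous ones:
P = 9/14 × 5/13 = 45/182.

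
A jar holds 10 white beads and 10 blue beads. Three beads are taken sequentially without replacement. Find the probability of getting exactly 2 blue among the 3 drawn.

One ordering (blue drawn first) has probability 10/20 × 9/19 × 10/18 = 900/6840 = 5/38.
There are C(3,2) = 3 such orderings, each equally likely, so P = 3 × 5/38 = 15/38.

15/38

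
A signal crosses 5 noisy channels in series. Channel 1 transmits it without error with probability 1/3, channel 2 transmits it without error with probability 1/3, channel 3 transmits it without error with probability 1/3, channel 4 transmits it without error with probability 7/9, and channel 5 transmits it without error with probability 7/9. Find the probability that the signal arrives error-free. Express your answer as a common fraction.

49/2187

The events are sequential, so multiply the conditional probabilities:
P = 1/3 × 1/3 × 1/3 × 7/9 × 7/9 = 49/2187.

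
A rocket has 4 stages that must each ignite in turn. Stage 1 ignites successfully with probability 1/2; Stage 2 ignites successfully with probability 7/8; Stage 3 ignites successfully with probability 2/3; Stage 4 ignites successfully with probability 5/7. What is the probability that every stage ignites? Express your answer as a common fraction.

Multiplying along the chain,
P = 1/2 × 7/8 × 2/3 × 5/7 = 70/336 = 5/24.

5/24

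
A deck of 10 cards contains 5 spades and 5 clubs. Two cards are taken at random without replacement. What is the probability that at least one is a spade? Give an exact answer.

P(no spades) = 5/10 × 4/9 = 20/90 = 2/9.
P(at least one) = 1 − 2/9 = 7/9.

7/9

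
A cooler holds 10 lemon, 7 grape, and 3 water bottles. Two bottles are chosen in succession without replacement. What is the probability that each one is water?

P(every draw is water) = 3/20 × 2/19 = 6/380 = 3/190.

3/190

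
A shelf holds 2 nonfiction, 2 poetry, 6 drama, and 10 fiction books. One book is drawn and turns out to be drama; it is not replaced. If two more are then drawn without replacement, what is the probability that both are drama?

With the first book removed, 5 drama remain out of 19.
P = 5/19 × 4/18 = 20/342 = 10/171.

10/171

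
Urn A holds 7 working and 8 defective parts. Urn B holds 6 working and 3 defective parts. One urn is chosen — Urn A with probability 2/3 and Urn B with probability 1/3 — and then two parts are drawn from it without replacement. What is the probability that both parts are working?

From Urn A: P(both working) = (7/15)(6/14) = 1/5.
From Urn B: P(both working) = (6/9)(5/8) = 5/12.
Total probability = (2/3)(1/5) + (1/3)(5/12) = 49/180.

49/180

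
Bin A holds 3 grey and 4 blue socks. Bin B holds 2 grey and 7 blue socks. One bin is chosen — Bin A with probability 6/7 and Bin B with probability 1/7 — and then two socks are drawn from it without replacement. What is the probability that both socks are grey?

223/1764

From Bin A: P(both grey) = (3/7)(2/6) = 1/7.
From Bin B: P(both grey) = (2/9)(1/8) = 1/36.
Total probability = (6/7)(1/7) + (1/7)(1/36) = 223/1764.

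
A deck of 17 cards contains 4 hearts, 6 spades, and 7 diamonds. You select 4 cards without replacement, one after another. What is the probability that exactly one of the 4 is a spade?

One ordering (a spade drawn first) has probability 6/17 × 11/16 × 10/15 × 9/14 = 5940/57120 = 99/952.
There are C(4,1) = 4 such orderings, each equally likely, so P = 4 × 99/952 = 99/238.

99/238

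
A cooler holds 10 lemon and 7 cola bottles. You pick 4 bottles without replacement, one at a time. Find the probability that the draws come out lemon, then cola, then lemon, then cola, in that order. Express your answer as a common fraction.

Multiply the probability of each draw given the previous ones:
P = 10/17 × 7/16 × 9/15 × 6/14 = 3780/57120 = 9/136.

9/136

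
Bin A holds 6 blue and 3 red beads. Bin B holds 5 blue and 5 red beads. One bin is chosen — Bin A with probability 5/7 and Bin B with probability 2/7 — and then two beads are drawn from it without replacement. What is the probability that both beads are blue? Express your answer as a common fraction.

13/36

From Bin A: P(both blue) = (6/9)(5/8) = 5/12.
From Bin B: P(both blue) = (5/10)(4/9) = 2/9.
Total probability = (5/7)(5/12) + (2/7)(2/9) = 13/36.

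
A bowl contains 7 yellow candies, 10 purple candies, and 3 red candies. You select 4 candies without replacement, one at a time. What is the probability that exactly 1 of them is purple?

80/323

One ordering (purple drawn first) has probability 10/20 × 10/19 × 9/18 × 8/17 = 7200/116280 = 20/323.
There are C(4,1) = 4 such orderings, each equally likely, so P = 4 × 20/323 = 80/323.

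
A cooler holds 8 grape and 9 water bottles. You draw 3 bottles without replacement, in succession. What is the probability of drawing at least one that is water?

P(no water) = 8/17 × 7/16 × 6/15 = 336/4080 = 7/85.
P(at least one) = 1 − 7/85 = 78/85.

78/85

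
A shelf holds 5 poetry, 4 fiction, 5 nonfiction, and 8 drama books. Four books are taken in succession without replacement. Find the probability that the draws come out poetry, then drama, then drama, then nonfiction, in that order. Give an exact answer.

Each draw changes the counts, so multiply the conditional probabilities along the sequence:
P = 5/22 × 8/21 × 7/20 × 5/19 = 1400/175560 = 5/627.

5/627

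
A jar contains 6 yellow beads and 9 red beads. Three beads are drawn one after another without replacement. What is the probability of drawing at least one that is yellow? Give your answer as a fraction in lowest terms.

53/65

P(no yellow) = 9/15 × 8/14 × 7/13 = 504/2730 = 12/65.
P(at least one) = 1 − 12/65 = 53/65.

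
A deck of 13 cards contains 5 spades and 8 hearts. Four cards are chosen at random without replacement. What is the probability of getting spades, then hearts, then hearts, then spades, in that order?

28/429

Chain rule:
P = 5/13 × 8/12 × 7/11 × 4/10 = 1120/17160 = 28/429.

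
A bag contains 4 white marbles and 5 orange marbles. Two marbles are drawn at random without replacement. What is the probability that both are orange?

P(every draw is orange) = 5/9 × 4/8 = 20/72 = 5/18.

5/18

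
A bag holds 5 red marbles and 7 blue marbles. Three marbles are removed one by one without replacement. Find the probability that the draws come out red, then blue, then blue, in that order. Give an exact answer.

7/44

Multiply the probability of each draw given the previous ones:
P = 5/12 × 7/11 × 6/10 = 210/1320 = 7/44.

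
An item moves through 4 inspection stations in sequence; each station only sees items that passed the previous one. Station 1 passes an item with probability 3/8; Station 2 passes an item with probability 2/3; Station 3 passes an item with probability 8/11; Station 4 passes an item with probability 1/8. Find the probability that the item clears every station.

1/44

Each stage is reached only if all earlier stages succeed, so
P = 3/8 × 2/3 × 8/11 × 1/8 = 48/2112 = 1/44.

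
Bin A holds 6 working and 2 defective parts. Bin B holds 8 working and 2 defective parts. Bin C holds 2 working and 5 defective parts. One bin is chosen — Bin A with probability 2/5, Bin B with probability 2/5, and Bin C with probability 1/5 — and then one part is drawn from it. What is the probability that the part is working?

237/350

From Bin A: P(working) = 6/8.
From Bin B: P(working) = 8/10.
From Bin C: P(working) = 2/7.
Total probability = (2/5)(6/8) + (2/5)(8/10) + (1/5)(2/7) = 237/350.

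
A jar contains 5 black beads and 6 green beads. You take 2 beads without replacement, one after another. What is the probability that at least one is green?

9/11

P(no green) = 5/11 × 4/10 = 20/110 = 2/11.
P(at least one) = 1 − 2/11 = 9/11.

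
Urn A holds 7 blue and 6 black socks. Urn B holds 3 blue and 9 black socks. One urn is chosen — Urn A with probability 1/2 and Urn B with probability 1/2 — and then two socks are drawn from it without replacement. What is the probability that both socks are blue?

45/286

From Urn A: P(both blue) = (7/13)(6/12) = 7/26.
From Urn B: P(both blue) = (3/12)(2/11) = 1/22.
Total probability = (1/2)(7/26) + (1/2)(1/22) = 45/286.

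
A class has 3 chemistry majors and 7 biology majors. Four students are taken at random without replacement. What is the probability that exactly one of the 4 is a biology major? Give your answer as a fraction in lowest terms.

One ordering (a biology major drawn first) has probability 7/10 × 3/9 × 2/8 × 1/7 = 42/5040 = 1/120.
There are C(4,1) = 4 such orderings, each equally likely, so P = 4 × 1/120 = 1/30.

1/30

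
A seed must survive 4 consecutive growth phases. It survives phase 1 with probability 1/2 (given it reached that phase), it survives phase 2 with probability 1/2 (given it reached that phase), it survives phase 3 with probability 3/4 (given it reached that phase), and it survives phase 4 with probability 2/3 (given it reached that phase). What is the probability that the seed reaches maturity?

1/8

The events are sequential, so multiply the conditional probabilities:
P = 1/2 × 1/2 × 3/4 × 2/3 = 6/48 = 1/8.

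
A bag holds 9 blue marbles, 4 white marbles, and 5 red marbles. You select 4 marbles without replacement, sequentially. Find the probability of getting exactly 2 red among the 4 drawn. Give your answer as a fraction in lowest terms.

13/51

One ordering (red drawn first) has probability 5/18 × 4/17 × 13/16 × 12/15 = 3120/73440 = 13/306.
There are C(4,2) = 6 such orderings, each equally likely, so P = 6 × 13/306 = 13/51.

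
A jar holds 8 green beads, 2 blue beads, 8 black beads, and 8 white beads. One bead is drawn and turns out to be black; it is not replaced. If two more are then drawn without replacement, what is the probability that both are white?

7/75

With the first bead removed, 8 white remain out of 25.
P = 8/25 × 7/24 = 56/600 = 7/75.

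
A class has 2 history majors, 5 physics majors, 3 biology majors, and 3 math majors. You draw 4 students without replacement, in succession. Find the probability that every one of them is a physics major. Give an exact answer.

P = 5/13 × 4/12 × 3/11 × 2/10 = 120/17160 = 1/143.

1/143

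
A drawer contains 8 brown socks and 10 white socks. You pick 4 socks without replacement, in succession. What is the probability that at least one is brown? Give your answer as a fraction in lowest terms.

P(no brown) = 10/18 × 9/17 × 8/16 × 7/15 = 5040/73440 = 7/102.
P(at least one) = 1 − 7/102 = 95/102.

95/102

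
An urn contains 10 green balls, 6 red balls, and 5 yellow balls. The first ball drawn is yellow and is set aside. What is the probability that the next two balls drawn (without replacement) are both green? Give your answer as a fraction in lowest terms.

9/38

With the first ball removed, 10 green remain out of 20.
P = 10/20 × 9/19 = 90/380 = 9/38.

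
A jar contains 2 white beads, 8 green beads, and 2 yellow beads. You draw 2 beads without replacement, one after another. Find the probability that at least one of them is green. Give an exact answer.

P(no green) = 4/12 × 3/11 = 12/132 = 1/11.
P(at least one) = 1 − 1/11 = 10/11.

10/11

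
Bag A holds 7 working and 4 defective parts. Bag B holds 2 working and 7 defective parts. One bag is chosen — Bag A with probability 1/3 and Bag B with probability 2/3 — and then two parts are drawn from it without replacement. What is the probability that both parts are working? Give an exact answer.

From Bag A: P(both working) = (7/11)(6/10) = 21/55.
From Bag B: P(both working) = (2/9)(1/8) = 1/36.
Total probability = (1/3)(21/55) + (2/3)(1/36) = 433/2970.

433/2970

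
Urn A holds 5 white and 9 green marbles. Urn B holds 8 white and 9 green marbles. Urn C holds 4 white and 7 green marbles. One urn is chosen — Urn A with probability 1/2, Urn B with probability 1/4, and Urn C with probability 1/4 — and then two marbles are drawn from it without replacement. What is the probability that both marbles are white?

From Urn A: P(both white) = (5/14)(4/13) = 10/91.
From Urn B: P(both white) = (8/17)(7/16) = 7/34.
From Urn C: P(both white) = (4/11)(3/10) = 6/55.
Total probability = (1/2)(10/91) + (1/4)(7/34) + (1/4)(6/55) = 90999/680680.

90999/680680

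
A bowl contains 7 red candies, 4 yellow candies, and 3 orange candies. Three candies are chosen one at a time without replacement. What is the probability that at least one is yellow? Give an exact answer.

61/91

P(no yellow) = 10/14 × 9/13 × 8/12 = 720/2184 = 30/91.
P(at least one) = 1 − 30/91 = 61/91.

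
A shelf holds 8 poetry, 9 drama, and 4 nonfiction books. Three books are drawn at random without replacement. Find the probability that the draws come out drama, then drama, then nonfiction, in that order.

Multiply the probability of each draw given the previous ones:
P = 9/21 × 8/20 × 4/19 = 288/7980 = 24/665.

24/665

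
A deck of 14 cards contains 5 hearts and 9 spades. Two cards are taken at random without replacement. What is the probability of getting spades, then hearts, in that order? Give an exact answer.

45/182

Chain rule:
P = 9/14 × 5/13 = 45/182.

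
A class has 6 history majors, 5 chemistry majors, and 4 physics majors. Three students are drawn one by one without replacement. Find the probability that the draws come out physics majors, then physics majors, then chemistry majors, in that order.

Each draw changes the counts, so multiply the conditional probabilities along the sequence:
P = 4/15 × 3/14 × 5/13 = 60/2730 = 2/91.

2/91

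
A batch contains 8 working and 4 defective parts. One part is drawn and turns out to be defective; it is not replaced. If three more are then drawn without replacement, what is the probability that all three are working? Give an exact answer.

56/165

With the first part removed, 8 working remain out of 11.
P = 8/11 × 7/10 × 6/9 = 336/990 = 56/165.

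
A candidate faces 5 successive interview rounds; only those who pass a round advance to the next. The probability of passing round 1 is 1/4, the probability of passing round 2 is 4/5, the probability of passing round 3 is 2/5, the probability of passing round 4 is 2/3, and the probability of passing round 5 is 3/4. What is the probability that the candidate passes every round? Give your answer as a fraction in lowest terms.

Each stage is reached only if all earlier stages succeed, so
P = 1/4 × 4/5 × 2/5 × 2/3 × 3/4 = 48/1200 = 1/25.

1/25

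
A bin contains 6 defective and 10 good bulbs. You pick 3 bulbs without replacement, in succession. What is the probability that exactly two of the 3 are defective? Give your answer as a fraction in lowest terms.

15/56

One ordering (defective drawn first) has probability 6/16 × 5/15 × 10/14 = 300/3360 = 5/56.
There are C(3,2) = 3 such orderings, each equally likely, so P = 3 × 5/56 = 15/56.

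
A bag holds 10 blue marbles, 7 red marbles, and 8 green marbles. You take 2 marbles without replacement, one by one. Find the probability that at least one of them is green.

P(no green) = 17/25 × 16/24 = 272/600 = 34/75.
P(at least one) = 1 − 34/75 = 41/75.

41/75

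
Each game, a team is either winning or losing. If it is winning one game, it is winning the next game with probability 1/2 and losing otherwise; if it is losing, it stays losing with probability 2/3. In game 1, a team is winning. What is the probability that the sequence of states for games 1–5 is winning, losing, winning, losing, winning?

1/36

Game 1 is given. For each transition, use the conditional probability from the current state:
P(losing | winning) = 1/2; P(winning | losing) = 1/3; P(losing | winning) = 1/2; P(winning | losing) = 1/3.
P = 1/2 × 1/3 × 1/2 × 1/3 = 1/36.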